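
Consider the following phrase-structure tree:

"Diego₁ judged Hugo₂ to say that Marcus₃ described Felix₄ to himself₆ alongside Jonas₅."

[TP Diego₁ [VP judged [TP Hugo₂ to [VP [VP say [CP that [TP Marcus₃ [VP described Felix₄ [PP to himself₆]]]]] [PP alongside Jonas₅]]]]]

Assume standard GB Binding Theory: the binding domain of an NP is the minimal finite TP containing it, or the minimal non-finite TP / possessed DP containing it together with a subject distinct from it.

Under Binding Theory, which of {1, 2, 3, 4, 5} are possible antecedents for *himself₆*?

*himself* is an anaphor, so Principle A applies: it must be bound in its binding domain.
Binding domain of *himself₆*: the embedded TP, whose subject is Marcus₃.
*Diego₁* c-commands the anaphor but is outside its binding domain → cannot satisfy Principle A.
*Hugo₂* c-commands the anaphor but is outside its binding domain → cannot satisfy Principle A.
*Marcus₃* c-commands the anaphor within its binding domain → licit binder.
*Felix₄* c-commands the anaphor within its binding domain → licit binder.
*Jonas₅* does not c-command the anaphor → cannot bind it.

{3, 4}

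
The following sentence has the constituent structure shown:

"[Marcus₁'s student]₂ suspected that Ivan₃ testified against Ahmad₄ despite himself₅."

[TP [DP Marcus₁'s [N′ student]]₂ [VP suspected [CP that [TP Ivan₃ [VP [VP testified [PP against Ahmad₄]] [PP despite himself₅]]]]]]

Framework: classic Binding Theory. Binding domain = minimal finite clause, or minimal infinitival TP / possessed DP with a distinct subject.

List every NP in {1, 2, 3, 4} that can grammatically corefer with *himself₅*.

{3}

*himself* is an anaphor, so Principle A applies: it must be bound in its binding domain.
Binding domain of *himself₅*: the embedded TP, whose subject is Ivan₃.
*Marcus₁* does not c-command the anaphor → cannot bind it.
*[Marcus₁'s student]₂* c-commands the anaphor but is outside its binding domain → cannot satisfy Principle A.
*Ivan₃* c-commands the anaphor within its binding domain → licit binder.
*Ahmad₄* does not c-command the anaphor → cannot bind it.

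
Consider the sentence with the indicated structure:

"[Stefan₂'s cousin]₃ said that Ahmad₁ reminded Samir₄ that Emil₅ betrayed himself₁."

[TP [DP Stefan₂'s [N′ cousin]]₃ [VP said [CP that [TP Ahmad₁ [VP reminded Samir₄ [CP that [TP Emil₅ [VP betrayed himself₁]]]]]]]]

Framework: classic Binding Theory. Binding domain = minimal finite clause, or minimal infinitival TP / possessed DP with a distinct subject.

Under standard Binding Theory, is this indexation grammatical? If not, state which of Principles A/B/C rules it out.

The two coindexed NPs are *Ahmad₁* and *himself₁*.
*himself₁* is an anaphor. Principle A requires it to be bound within its binding domain — the embedded TP, whose subject is Emil₅.
Within that domain it is c-commanded by *Emil₅*, which does not share its index.
*Ahmad₁* does c-command the anaphor, but from outside its binding domain.
The anaphor is unbound in its domain → Principle A violation.

Principle A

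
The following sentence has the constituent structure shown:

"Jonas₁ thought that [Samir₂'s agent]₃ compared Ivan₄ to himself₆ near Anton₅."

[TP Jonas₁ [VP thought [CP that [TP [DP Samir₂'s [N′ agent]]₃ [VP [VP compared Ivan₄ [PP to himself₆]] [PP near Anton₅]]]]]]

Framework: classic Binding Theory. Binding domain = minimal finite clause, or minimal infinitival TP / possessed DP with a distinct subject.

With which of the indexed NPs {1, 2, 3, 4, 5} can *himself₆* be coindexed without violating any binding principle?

*himself* is an anaphor, so Principle A applies: it must be bound in its binding domain.
Binding domain of *himself₆*: the embedded TP, whose subject is [Samir₂'s agent]₃.
*Jonas₁* c-commands the anaphor but is outside its binding domain → cannot satisfy Principle A.
*Samir₂* does not c-command the anaphor → cannot bind it.
*[Samir₂'s agent]₃* c-commands the anaphor within its binding domain → licit binder.
*Ivan₄* c-commands the anaphor within its binding domain → licit binder.
*Anton₅* does not c-command the anaphor → cannot bind it.

{3, 4}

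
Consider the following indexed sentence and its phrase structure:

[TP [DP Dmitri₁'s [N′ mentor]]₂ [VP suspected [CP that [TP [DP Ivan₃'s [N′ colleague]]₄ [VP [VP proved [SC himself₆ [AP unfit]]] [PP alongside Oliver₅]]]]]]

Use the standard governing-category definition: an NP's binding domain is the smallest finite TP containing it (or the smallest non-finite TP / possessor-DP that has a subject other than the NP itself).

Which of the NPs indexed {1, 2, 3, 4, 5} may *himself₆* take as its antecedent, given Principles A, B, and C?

*himself* is an anaphor, so Principle A applies: it must be bound in its binding domain.
Binding domain of *himself₆*: the embedded TP, whose subject is [Ivan₃'s colleague]₄.
*Dmitri₁* does not c-command the anaphor → cannot bind it.
*[Dmitri₁'s mentor]₂* c-commands the anaphor but is outside its binding domain → cannot satisfy Principle A.
*Ivan₃* does not c-command the anaphor → cannot bind it.
*[Ivan₃'s colleague]₄* c-commands the anaphor within its binding domain → licit binder.
*Oliver₅* does not c-command the anaphor → cannot bind it.

{4}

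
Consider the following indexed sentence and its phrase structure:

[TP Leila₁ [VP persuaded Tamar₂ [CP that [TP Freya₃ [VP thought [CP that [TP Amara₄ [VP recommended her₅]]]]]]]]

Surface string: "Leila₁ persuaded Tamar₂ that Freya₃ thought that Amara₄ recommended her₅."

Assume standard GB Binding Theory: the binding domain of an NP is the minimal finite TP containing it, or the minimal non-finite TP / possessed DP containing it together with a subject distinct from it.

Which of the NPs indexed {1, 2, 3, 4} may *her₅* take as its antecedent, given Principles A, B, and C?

{1, 2, 3}

*her* is a pronoun, so Principle B applies: it must be free in its binding domain.
Binding domain of *her₅*: the embedded TP, whose subject is Amara₄.
*Leila₁* c-commands the pronoun but from outside its binding domain, and is not c-commanded by it → coindexation permitted.
*Tamar₂* c-commands the pronoun but from outside its binding domain, and is not c-commanded by it → coindexation permitted.
*Freya₃* c-commands the pronoun but from outside its binding domain, and is not c-commanded by it → coindexation permitted.
*Amara₄* c-commands the pronoun within its binding domain → coindexation would violate Principle B.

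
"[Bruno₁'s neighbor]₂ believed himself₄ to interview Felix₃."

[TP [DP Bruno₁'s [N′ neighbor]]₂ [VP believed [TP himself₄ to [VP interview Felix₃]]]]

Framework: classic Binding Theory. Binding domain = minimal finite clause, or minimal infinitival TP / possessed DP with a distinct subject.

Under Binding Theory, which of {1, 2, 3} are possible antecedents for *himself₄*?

{2}

*himself* is an anaphor, so Principle A applies: it must be bound in its binding domain.
Binding domain of *himself₄*: the matrix TP, whose subject is [Bruno₁'s neighbor]₂.
*Bruno₁* does not c-command the anaphor → cannot bind it.
*[Bruno₁'s neighbor]₂* c-commands the anaphor within its binding domain → licit binder.
*Felix₃* does not c-command the anaphor → cannot bind it.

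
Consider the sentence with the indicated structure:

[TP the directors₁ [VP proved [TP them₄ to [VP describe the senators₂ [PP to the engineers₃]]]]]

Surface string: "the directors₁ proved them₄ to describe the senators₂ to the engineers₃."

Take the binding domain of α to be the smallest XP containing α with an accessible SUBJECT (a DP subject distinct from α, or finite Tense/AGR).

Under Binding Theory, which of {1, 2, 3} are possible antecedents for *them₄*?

none

*them* is a pronoun, so Principle B applies: it must be free in its binding domain.
Binding domain of *them₄*: the matrix TP, whose subject is the directors₁.
*the directors₁* c-commands the pronoun within its binding domain → coindexation would violate Principle B.
*the senators₂*: the pronoun c-commands this R-expression → coindexation would violate Principle C on *the senators₂*.
*the engineers₃*: the pronoun c-commands this R-expression → coindexation would violate Principle C on *the engineers₃*.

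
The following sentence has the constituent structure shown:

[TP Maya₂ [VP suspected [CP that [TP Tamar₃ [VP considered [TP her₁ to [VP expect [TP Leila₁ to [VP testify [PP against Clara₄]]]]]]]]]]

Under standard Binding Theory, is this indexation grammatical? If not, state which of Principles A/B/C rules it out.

Principle C

The two coindexed NPs are *her₁* and *Leila₁*.
*Leila₁* is an R-expression. Principle C requires it to be free everywhere.
*her₁* c-commands it and carries the same index.
The R-expression is bound → Principle C violation.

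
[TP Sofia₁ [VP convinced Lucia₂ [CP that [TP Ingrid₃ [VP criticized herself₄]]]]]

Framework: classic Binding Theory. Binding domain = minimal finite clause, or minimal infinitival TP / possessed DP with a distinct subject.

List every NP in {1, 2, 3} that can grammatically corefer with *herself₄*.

{3}

*herself* is an anaphor, so Principle A applies: it must be bound in its binding domain.
Binding domain of *herself₄*: the embedded TP, whose subject is Ingrid₃.
*Sofia₁* c-commands the anaphor but is outside its binding domain → cannot satisfy Principle A.
*Lucia₂* c-commands the anaphor but is outside its binding domain → cannot satisfy Principle A.
*Ingrid₃* c-commands the anaphor within its binding domain → licit binder.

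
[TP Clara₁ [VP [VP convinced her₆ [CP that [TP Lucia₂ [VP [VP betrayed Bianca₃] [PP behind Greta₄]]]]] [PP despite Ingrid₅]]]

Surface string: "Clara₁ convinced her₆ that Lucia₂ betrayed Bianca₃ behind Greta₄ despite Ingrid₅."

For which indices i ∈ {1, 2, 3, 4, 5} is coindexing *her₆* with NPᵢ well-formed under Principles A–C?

*her* is a pronoun, so Principle B applies: it must be free in its binding domain.
Binding domain of *her₆*: the matrix TP, whose subject is Clara₁.
*Clara₁* c-commands the pronoun within its binding domain → coindexation would violate Principle B.
*Lucia₂*: the pronoun c-commands this R-expression → coindexation would violate Principle C on *Lucia₂*.
*Bianca₃*: the pronoun c-commands this R-expression → coindexation would violate Principle C on *Bianca₃*.
*Greta₄*: the pronoun c-commands this R-expression → coindexation would violate Principle C on *Greta₄*.
*Ingrid₅* and the pronoun do not c-command one another → neither Principle B nor Principle C is at stake; coindexation permitted.

{5}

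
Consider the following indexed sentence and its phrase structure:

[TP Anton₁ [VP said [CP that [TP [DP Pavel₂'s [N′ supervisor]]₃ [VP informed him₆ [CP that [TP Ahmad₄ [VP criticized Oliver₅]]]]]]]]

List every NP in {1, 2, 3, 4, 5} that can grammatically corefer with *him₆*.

*him* is a pronoun, so Principle B applies: it must be free in its binding domain.
Binding domain of *him₆*: the embedded TP, whose subject is [Pavel₂'s supervisor]₃.
*Anton₁* c-commands the pronoun but from outside its binding domain, and is not c-commanded by it → coindexation permitted.
*Pavel₂* and the pronoun do not c-command one another → neither Principle B nor Principle C is at stake; coindexation permitted.
*[Pavel₂'s supervisor]₃* c-commands the pronoun within its binding domain → coindexation would violate Principle B.
*Ahmad₄*: the pronoun c-commands this R-expression → coindexation would violate Principle C on *Ahmad₄*.
*Oliver₅*: the pronoun c-commands this R-expression → coindexation would violate Principle C on *Oliver₅*.

{1, 2}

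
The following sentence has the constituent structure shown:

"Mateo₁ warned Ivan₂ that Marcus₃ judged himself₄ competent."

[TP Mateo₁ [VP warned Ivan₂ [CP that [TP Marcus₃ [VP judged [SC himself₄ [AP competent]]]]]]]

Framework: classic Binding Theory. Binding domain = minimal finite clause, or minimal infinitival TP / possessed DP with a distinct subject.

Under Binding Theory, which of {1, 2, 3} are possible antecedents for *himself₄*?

{3}

*himself* is an anaphor, so Principle A applies: it must be bound in its binding domain.
Binding domain of *himself₄*: the embedded TP, whose subject is Marcus₃.
*Mateo₁* c-commands the anaphor but is outside its binding domain → cannot satisfy Principle A.
*Ivan₂* c-commands the anaphor but is outside its binding domain → cannot satisfy Principle A.
*Marcus₃* c-commands the anaphor within its binding domain → licit binder.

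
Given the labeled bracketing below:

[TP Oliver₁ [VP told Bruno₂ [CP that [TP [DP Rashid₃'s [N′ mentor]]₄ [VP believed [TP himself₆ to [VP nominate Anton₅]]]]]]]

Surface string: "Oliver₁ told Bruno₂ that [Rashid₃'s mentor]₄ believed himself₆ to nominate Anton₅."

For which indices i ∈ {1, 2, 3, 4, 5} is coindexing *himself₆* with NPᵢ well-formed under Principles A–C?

*himself* is an anaphor, so Principle A applies: it must be bound in its binding domain.
Binding domain of *himself₆*: the embedded TP, whose subject is [Rashid₃'s mentor]₄.
*Oliver₁* c-commands the anaphor but is outside its binding domain → cannot satisfy Principle A.
*Bruno₂* c-commands the anaphor but is outside its binding domain → cannot satisfy Principle A.
*Rashid₃* does not c-command the anaphor → cannot bind it.
*[Rashid₃'s mentor]₄* c-commands the anaphor within its binding domain → licit binder.
*Anton₅* does not c-command the anaphor → cannot bind it.

{4}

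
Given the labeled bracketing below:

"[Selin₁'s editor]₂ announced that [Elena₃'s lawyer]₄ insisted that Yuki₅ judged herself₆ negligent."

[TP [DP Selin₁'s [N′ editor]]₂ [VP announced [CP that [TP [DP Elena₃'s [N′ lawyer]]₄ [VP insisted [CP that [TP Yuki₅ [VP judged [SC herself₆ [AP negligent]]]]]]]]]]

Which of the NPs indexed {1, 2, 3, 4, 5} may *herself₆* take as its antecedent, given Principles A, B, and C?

*herself* is an anaphor, so Principle A applies: it must be bound in its binding domain.
Binding domain of *herself₆*: the embedded TP, whose subject is Yuki₅.
*Selin₁* does not c-command the anaphor → cannot bind it.
*[Selin₁'s editor]₂* c-commands the anaphor but is outside its binding domain → cannot satisfy Principle A.
*Elena₃* does not c-command the anaphor → cannot bind it.
*[Elena₃'s lawyer]₄* c-commands the anaphor but is outside its binding domain → cannot satisfy Principle A.
*Yuki₅* c-commands the anaphor within its binding domain → licit binder.

{5}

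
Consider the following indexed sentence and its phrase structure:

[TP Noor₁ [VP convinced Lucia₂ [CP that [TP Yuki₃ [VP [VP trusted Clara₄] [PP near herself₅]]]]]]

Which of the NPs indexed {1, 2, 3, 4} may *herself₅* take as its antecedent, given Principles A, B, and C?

{3}

*herself* is an anaphor, so Principle A applies: it must be bound in its binding domain.
Binding domain of *herself₅*: the embedded TP, whose subject is Yuki₃.
*Noor₁* c-commands the anaphor but is outside its binding domain → cannot satisfy Principle A.
*Lucia₂* c-commands the anaphor but is outside its binding domain → cannot satisfy Principle A.
*Yuki₃* c-commands the anaphor within its binding domain → licit binder.
*Clara₄* does not c-command the anaphor → cannot bind it.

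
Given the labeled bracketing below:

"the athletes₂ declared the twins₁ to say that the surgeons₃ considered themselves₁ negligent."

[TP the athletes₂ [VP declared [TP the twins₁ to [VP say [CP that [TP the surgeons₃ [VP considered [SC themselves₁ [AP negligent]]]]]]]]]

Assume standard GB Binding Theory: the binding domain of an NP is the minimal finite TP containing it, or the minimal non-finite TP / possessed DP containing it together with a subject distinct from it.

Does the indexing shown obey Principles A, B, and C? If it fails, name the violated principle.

Principle A

The two coindexed NPs are *the twins₁* and *themselves₁*.
*themselves₁* is an anaphor. Principle A requires it to be bound within its binding domain — the embedded TP, whose subject is the surgeons₃.
Within that domain it is c-commanded by *the surgeons₃*, which does not share its index.
*the twins₁* does c-command the anaphor, but from outside its binding domain.
The anaphor is unbound in its domain → Principle A violation.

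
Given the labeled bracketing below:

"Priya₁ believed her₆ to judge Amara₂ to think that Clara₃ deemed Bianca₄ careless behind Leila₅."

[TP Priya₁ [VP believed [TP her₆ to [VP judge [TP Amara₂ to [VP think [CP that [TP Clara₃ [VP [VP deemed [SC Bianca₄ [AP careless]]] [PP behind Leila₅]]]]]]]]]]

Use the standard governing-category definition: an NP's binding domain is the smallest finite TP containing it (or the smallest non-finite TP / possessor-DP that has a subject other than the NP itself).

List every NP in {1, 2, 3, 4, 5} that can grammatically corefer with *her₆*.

*her* is a pronoun, so Principle B applies: it must be free in its binding domain.
Binding domain of *her₆*: the matrix TP, whose subject is Priya₁.
*Priya₁* c-commands the pronoun within its binding domain → coindexation would violate Principle B.
*Amara₂*: the pronoun c-commands this R-expression → coindexation would violate Principle C on *Amara₂*.
*Clara₃*: the pronoun c-commands this R-expression → coindexation would violate Principle C on *Clara₃*.
*Bianca₄*: the pronoun c-commands this R-expression → coindexation would violate Principle C on *Bianca₄*.
*Leila₅*: the pronoun c-commands this R-expression → coindexation would violate Principle C on *Leila₅*.

none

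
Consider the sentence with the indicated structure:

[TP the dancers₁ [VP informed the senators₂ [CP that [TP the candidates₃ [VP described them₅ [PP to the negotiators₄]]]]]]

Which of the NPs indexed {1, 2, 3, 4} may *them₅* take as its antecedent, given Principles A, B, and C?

*them* is a pronoun, so Principle B applies: it must be free in its binding domain.
Binding domain of *them₅*: the embedded TP, whose subject is the candidates₃.
*the dancers₁* c-commands the pronoun but from outside its binding domain, and is not c-commanded by it → coindexation permitted.
*the senators₂* c-commands the pronoun but from outside its binding domain, and is not c-commanded by it → coindexation permitted.
*the candidates₃* c-commands the pronoun within its binding domain → coindexation would violate Principle B.
*the negotiators₄*: the pronoun c-commands this R-expression → coindexation would violate Principle C on *the negotiators₄*.

{1, 2}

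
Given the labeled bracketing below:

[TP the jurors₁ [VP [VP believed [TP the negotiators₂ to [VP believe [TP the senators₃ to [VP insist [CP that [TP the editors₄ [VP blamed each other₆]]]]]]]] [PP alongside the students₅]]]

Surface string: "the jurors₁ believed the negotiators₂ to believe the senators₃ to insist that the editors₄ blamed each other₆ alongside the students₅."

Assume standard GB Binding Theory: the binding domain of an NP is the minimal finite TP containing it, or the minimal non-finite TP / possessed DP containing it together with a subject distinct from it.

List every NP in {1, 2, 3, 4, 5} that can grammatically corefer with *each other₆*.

*each other* is an anaphor, so Principle A applies: it must be bound in its binding domain.
Binding domain of *each other₆*: the embedded TP, whose subject is the editors₄.
*the jurors₁* c-commands the anaphor but is outside its binding domain → cannot satisfy Principle A.
*the negotiators₂* c-commands the anaphor but is outside its binding domain → cannot satisfy Principle A.
*the senators₃* c-commands the anaphor but is outside its binding domain → cannot satisfy Principle A.
*the editors₄* c-commands the anaphor within its binding domain → licit binder.
*the students₅* does not c-command the anaphor → cannot bind it.

{4}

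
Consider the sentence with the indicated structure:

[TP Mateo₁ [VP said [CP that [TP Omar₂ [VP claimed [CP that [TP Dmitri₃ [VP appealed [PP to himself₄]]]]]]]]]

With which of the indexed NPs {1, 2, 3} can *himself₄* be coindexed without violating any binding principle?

{3}

*himself* is an anaphor, so Principle A applies: it must be bound in its binding domain.
Binding domain of *himself₄*: the embedded TP, whose subject is Dmitri₃.
*Mateo₁* c-commands the anaphor but is outside its binding domain → cannot satisfy Principle A.
*Omar₂* c-commands the anaphor but is outside its binding domain → cannot satisfy Principle A.
*Dmitri₃* c-commands the anaphor within its binding domain → licit binder.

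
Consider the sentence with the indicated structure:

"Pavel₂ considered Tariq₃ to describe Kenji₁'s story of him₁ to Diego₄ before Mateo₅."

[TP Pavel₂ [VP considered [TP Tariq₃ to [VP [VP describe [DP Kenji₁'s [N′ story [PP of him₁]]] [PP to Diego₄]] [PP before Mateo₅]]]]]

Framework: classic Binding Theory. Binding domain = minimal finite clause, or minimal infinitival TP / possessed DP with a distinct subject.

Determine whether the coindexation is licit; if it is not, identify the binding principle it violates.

Principle B

The two coindexed NPs are *Kenji₁* and *him₁*.
*him₁* is a pronoun. Its binding domain is the possessed DP, whose subject is Kenji₁.
*Kenji₁* c-commands it within that domain and carries the same index.
The pronoun is locally bound → Principle B violation.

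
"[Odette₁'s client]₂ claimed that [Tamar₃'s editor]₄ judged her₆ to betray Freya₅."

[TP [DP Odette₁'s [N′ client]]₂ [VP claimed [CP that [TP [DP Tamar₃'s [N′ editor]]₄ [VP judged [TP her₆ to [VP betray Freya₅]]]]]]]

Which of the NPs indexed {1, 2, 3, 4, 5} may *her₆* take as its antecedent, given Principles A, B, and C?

{1, 2, 3}

*her* is a pronoun, so Principle B applies: it must be free in its binding domain.
Binding domain of *her₆*: the embedded TP, whose subject is [Tamar₃'s editor]₄.
*Odette₁* and the pronoun do not c-command one another → neither Principle B nor Principle C is at stake; coindexation permitted.
*[Odette₁'s client]₂* c-commands the pronoun but from outside its binding domain, and is not c-commanded by it → coindexation permitted.
*Tamar₃* and the pronoun do not c-command one another → neither Principle B nor Principle C is at stake; coindexation permitted.
*[Tamar₃'s editor]₄* c-commands the pronoun within its binding domain → coindexation would violate Principle B.
*Freya₅*: the pronoun c-commands this R-expression → coindexation would violate Principle C on *Freya₅*.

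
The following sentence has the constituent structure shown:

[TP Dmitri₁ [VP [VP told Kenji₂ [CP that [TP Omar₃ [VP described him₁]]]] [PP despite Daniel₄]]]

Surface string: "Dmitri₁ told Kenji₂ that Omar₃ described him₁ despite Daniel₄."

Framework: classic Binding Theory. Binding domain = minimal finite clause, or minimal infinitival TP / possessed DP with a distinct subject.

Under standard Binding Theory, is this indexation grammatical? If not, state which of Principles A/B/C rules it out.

The two coindexed NPs are *Dmitri₁* and *him₁*.
*him₁* is a pronoun; its binding domain is the embedded TP, whose subject is Omar₃. Within that domain it is c-commanded only by *Omar₃*, which carries a different index — the pronoun is free locally, so Principle B holds.
*Dmitri₁* is an R-expression; *him₁* does not c-command it, and no other NP shares its index, so Principle C is satisfied.
All principles are respected.

grammatical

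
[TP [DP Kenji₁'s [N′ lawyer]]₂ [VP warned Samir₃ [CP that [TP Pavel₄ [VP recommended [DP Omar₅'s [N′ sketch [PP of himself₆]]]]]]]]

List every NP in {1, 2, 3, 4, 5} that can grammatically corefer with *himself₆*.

*himself* is an anaphor, so Principle A applies: it must be bound in its binding domain.
Binding domain of *himself₆*: the possessed DP, whose subject is Omar₅.
*Kenji₁* does not c-command the anaphor → cannot bind it.
*[Kenji₁'s lawyer]₂* c-commands the anaphor but is outside its binding domain → cannot satisfy Principle A.
*Samir₃* c-commands the anaphor but is outside its binding domain → cannot satisfy Principle A.
*Pavel₄* c-commands the anaphor but is outside its binding domain → cannot satisfy Principle A.
*Omar₅* c-commands the anaphor within its binding domain → licit binder.

{5}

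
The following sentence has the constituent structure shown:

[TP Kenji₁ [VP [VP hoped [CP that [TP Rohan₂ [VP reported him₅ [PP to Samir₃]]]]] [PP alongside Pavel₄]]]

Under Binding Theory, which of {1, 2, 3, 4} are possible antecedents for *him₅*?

*him* is a pronoun, so Principle B applies: it must be free in its binding domain.
Binding domain of *him₅*: the embedded TP, whose subject is Rohan₂.
*Kenji₁* c-commands the pronoun but from outside its binding domain, and is not c-commanded by it → coindexation permitted.
*Rohan₂* c-commands the pronoun within its binding domain → coindexation would violate Principle B.
*Samir₃*: the pronoun c-commands this R-expression → coindexation would violate Principle C on *Samir₃*.
*Pavel₄* and the pronoun do not c-command one another → neither Principle B nor Principle C is at stake; coindexation permitted.

{1, 4}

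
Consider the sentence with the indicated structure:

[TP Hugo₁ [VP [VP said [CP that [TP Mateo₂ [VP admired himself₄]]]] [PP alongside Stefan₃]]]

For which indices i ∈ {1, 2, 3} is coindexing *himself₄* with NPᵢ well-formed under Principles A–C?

*himself* is an anaphor, so Principle A applies: it must be bound in its binding domain.
Binding domain of *himself₄*: the embedded TP, whose subject is Mateo₂.
*Hugo₁* c-commands the anaphor but is outside its binding domain → cannot satisfy Principle A.
*Mateo₂* c-commands the anaphor within its binding domain → licit binder.
*Stefan₃* does not c-command the anaphor → cannot bind it.

{2}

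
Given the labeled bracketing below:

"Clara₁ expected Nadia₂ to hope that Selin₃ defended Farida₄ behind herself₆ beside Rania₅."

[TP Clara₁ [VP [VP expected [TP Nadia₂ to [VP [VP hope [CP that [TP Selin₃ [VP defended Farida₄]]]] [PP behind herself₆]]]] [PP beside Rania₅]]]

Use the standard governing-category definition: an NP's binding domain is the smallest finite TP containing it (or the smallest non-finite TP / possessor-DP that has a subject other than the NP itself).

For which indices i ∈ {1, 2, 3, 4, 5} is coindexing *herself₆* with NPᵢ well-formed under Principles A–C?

*herself* is an anaphor, so Principle A applies: it must be bound in its binding domain.
Binding domain of *herself₆*: the embedded TP, whose subject is Nadia₂.
*Clara₁* c-commands the anaphor but is outside its binding domain → cannot satisfy Principle A.
*Nadia₂* c-commands the anaphor within its binding domain → licit binder.
*Selin₃* does not c-command the anaphor → cannot bind it.
*Farida₄* does not c-command the anaphor → cannot bind it.
*Rania₅* does not c-command the anaphor → cannot bind it.

{2}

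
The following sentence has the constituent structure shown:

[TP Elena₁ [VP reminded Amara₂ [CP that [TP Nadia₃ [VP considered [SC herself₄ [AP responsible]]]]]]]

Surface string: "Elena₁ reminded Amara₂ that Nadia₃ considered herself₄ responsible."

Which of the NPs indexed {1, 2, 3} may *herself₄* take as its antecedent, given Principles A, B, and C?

*herself* is an anaphor, so Principle A applies: it must be bound in its binding domain.
Binding domain of *herself₄*: the embedded TP, whose subject is Nadia₃.
*Elena₁* c-commands the anaphor but is outside its binding domain → cannot satisfy Principle A.
*Amara₂* c-commands the anaphor but is outside its binding domain → cannot satisfy Principle A.
*Nadia₃* c-commands the anaphor within its binding domain → licit binder.

{3}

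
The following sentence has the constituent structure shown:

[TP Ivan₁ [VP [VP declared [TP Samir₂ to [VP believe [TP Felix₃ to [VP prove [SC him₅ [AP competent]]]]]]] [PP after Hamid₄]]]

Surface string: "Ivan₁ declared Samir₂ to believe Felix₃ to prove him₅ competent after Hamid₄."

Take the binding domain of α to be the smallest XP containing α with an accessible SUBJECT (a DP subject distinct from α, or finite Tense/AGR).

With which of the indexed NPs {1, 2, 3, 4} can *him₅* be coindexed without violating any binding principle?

*him* is a pronoun, so Principle B applies: it must be free in its binding domain.
Binding domain of *him₅*: the embedded TP, whose subject is Felix₃.
*Ivan₁* c-commands the pronoun but from outside its binding domain, and is not c-commanded by it → coindexation permitted.
*Samir₂* c-commands the pronoun but from outside its binding domain, and is not c-commanded by it → coindexation permitted.
*Felix₃* c-commands the pronoun within its binding domain → coindexation would violate Principle B.
*Hamid₄* and the pronoun do not c-command one another → neither Principle B nor Principle C is at stake; coindexation permitted.

{1, 2, 4}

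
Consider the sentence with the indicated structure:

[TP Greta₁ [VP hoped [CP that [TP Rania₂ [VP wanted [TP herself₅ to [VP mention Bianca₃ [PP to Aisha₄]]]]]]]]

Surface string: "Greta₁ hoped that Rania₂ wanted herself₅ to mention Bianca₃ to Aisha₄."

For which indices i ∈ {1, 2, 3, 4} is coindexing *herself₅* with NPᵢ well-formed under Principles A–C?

*herself* is an anaphor, so Principle A applies: it must be bound in its binding domain.
Binding domain of *herself₅*: the embedded TP, whose subject is Rania₂.
*Greta₁* c-commands the anaphor but is outside its binding domain → cannot satisfy Principle A.
*Rania₂* c-commands the anaphor within its binding domain → licit binder.
*Bianca₃* does not c-command the anaphor → cannot bind it.
*Aisha₄* does not c-command the anaphor → cannot bind it.

{2}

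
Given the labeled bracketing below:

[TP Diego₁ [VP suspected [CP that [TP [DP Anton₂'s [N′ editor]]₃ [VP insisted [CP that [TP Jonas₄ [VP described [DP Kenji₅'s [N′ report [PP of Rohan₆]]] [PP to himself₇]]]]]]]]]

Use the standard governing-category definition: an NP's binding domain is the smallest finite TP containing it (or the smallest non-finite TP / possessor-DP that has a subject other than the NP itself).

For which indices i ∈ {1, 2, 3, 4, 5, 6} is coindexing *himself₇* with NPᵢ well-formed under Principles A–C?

{4}

*himself* is an anaphor, so Principle A applies: it must be bound in its binding domain.
Binding domain of *himself₇*: the embedded TP, whose subject is Jonas₄.
*Diego₁* c-commands the anaphor but is outside its binding domain → cannot satisfy Principle A.
*Anton₂* does not c-command the anaphor → cannot bind it.
*[Anton₂'s editor]₃* c-commands the anaphor but is outside its binding domain → cannot satisfy Principle A.
*Jonas₄* c-commands the anaphor within its binding domain → licit binder.
*Kenji₅* does not c-command the anaphor → cannot bind it.
*Rohan₆* does not c-command the anaphor → cannot bind it.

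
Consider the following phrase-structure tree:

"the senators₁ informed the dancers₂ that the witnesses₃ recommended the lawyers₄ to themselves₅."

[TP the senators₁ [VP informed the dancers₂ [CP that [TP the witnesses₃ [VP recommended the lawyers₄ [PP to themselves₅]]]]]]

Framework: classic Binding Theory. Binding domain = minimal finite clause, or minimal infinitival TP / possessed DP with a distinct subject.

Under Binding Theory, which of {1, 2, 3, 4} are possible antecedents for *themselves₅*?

{3, 4}

*themselves* is an anaphor, so Principle A applies: it must be bound in its binding domain.
Binding domain of *themselves₅*: the embedded TP, whose subject is the witnesses₃.
*the senators₁* c-commands the anaphor but is outside its binding domain → cannot satisfy Principle A.
*the dancers₂* c-commands the anaphor but is outside its binding domain → cannot satisfy Principle A.
*the witnesses₃* c-commands the anaphor within its binding domain → licit binder.
*the lawyers₄* c-commands the anaphor within its binding domain → licit binder.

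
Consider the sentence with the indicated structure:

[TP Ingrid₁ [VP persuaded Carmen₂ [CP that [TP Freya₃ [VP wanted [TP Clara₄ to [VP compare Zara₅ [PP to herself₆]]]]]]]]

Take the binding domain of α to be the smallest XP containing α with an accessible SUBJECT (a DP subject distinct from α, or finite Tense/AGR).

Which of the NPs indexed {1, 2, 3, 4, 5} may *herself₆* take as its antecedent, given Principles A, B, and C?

{4, 5}

*herself* is an anaphor, so Principle A applies: it must be bound in its binding domain.
Binding domain of *herself₆*: the embedded TP, whose subject is Clara₄.
*Ingrid₁* c-commands the anaphor but is outside its binding domain → cannot satisfy Principle A.
*Carmen₂* c-commands the anaphor but is outside its binding domain → cannot satisfy Principle A.
*Freya₃* c-commands the anaphor but is outside its binding domain → cannot satisfy Principle A.
*Clara₄* c-commands the anaphor within its binding domain → licit binder.
*Zara₅* c-commands the anaphor within its binding domain → licit binder.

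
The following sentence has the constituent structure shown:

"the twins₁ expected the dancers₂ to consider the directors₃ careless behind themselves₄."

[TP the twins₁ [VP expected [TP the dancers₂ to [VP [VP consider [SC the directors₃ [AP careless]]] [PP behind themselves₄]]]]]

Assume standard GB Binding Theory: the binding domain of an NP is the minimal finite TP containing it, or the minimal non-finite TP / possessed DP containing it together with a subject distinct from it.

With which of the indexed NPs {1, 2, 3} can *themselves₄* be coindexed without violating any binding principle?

*themselves* is an anaphor, so Principle A applies: it must be bound in its binding domain.
Binding domain of *themselves₄*: the embedded TP, whose subject is the dancers₂.
*the twins₁* c-commands the anaphor but is outside its binding domain → cannot satisfy Principle A.
*the dancers₂* c-commands the anaphor within its binding domain → licit binder.
*the directors₃* does not c-command the anaphor → cannot bind it.

{2}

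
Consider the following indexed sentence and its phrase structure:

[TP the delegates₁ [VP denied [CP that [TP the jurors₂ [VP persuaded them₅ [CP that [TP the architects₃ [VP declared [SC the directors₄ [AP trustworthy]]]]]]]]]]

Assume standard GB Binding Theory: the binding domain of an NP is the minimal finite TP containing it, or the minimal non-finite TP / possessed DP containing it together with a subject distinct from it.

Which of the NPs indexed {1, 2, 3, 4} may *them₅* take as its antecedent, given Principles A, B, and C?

*them* is a pronoun, so Principle B applies: it must be free in its binding domain.
Binding domain of *them₅*: the embedded TP, whose subject is the jurors₂.
*the delegates₁* c-commands the pronoun but from outside its binding domain, and is not c-commanded by it → coindexation permitted.
*the jurors₂* c-commands the pronoun within its binding domain → coindexation would violate Principle B.
*the architects₃*: the pronoun c-commands this R-expression → coindexation would violate Principle C on *the architects₃*.
*the directors₄*: the pronoun c-commands this R-expression → coindexation would violate Principle C on *the directors₄*.

{1}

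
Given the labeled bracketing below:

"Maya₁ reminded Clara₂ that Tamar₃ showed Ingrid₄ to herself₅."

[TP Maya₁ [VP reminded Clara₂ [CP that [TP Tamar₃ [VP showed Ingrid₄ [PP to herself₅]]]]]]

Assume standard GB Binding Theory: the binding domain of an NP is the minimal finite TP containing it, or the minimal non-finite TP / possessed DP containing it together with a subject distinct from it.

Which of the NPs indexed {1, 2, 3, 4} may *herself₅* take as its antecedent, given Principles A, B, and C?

*herself* is an anaphor, so Principle A applies: it must be bound in its binding domain.
Binding domain of *herself₅*: the embedded TP, whose subject is Tamar₃.
*Maya₁* c-commands the anaphor but is outside its binding domain → cannot satisfy Principle A.
*Clara₂* c-commands the anaphor but is outside its binding domain → cannot satisfy Principle A.
*Tamar₃* c-commands the anaphor within its binding domain → licit binder.
*Ingrid₄* c-commands the anaphor within its binding domain → licit binder.

{3, 4}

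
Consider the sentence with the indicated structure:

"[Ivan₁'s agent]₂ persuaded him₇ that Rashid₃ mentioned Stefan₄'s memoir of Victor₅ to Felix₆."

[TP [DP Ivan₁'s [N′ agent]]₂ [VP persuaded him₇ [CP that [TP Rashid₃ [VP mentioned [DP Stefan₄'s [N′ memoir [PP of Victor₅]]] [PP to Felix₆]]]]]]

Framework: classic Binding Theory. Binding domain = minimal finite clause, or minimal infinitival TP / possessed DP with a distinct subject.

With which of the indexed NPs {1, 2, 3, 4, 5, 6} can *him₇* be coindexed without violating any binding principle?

*him* is a pronoun, so Principle B applies: it must be free in its binding domain.
Binding domain of *him₇*: the matrix TP, whose subject is [Ivan₁'s agent]₂.
*Ivan₁* and the pronoun do not c-command one another → neither Principle B nor Principle C is at stake; coindexation permitted.
*[Ivan₁'s agent]₂* c-commands the pronoun within its binding domain → coindexation would violate Principle B.
*Rashid₃*: the pronoun c-commands this R-expression → coindexation would violate Principle C on *Rashid₃*.
*Stefan₄*: the pronoun c-commands this R-expression → coindexation would violate Principle C on *Stefan₄*.
*Victor₅*: the pronoun c-commands this R-expression → coindexation would violate Principle C on *Victor₅*.
*Felix₆*: the pronoun c-commands this R-expression → coindexation would violate Principle C on *Felix₆*.

{1}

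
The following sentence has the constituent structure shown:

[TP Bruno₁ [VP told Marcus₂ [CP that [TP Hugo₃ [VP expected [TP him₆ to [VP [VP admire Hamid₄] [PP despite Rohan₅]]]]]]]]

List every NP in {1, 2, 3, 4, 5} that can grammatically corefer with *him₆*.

{1, 2}

*him* is a pronoun, so Principle B applies: it must be free in its binding domain.
Binding domain of *him₆*: the embedded TP, whose subject is Hugo₃.
*Bruno₁* c-commands the pronoun but from outside its binding domain, and is not c-commanded by it → coindexation permitted.
*Marcus₂* c-commands the pronoun but from outside its binding domain, and is not c-commanded by it → coindexation permitted.
*Hugo₃* c-commands the pronoun within its binding domain → coindexation would violate Principle B.
*Hamid₄*: the pronoun c-commands this R-expression → coindexation would violate Principle C on *Hamid₄*.
*Rohan₅*: the pronoun c-commands this R-expression → coindexation would violate Principle C on *Rohan₅*.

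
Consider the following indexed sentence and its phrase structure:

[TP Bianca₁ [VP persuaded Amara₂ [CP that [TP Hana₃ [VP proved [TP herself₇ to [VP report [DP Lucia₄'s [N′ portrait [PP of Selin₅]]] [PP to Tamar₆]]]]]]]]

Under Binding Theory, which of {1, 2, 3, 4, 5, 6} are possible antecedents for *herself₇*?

*herself* is an anaphor, so Principle A applies: it must be bound in its binding domain.
Binding domain of *herself₇*: the embedded TP, whose subject is Hana₃.
*Bianca₁* c-commands the anaphor but is outside its binding domain → cannot satisfy Principle A.
*Amara₂* c-commands the anaphor but is outside its binding domain → cannot satisfy Principle A.
*Hana₃* c-commands the anaphor within its binding domain → licit binder.
*Lucia₄* does not c-command the anaphor → cannot bind it.
*Selin₅* does not c-command the anaphor → cannot bind it.
*Tamar₆* does not c-command the anaphor → cannot bind it.

{3}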